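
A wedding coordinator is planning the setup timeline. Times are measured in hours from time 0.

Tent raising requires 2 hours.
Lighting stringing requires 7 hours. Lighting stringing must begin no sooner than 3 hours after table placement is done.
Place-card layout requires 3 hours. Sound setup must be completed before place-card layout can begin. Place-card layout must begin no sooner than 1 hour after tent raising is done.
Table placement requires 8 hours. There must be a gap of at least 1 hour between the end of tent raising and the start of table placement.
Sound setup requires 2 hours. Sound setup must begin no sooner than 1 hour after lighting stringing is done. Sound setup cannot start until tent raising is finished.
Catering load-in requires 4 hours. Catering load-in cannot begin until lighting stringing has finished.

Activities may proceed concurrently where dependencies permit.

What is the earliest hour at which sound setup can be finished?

24

Tent raising has no prerequisites, so it starts at hour 0 and finishes at hour 2.
Table placement cannot begin until tent raising (finishes hour 2, plus 1-hour gap → hour 3). It runs from hour 3 to 3 + 8 = hour 11.
Lighting stringing waits on table placement (finishes hour 11, plus 3-hour gap → hour 14), so it starts at hour 14 and finishes at 14 + 7 = hour 21.
Sound setup has to wait for lighting stringing (finishes hour 21, plus 1-hour gap → hour 22); tent raising (finishes hour 2). The latest of these is hour 22, so sound setup runs hour 22 to 22 + 2 = hour 24.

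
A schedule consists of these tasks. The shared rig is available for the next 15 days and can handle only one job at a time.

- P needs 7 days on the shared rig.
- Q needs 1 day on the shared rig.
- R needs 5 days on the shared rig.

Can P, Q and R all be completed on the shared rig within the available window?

Yes

Running back to back, the jobs need 7 + 1 + 5 = 13 days on the shared rig.
Since 13 ≤ 15, they fit within the window.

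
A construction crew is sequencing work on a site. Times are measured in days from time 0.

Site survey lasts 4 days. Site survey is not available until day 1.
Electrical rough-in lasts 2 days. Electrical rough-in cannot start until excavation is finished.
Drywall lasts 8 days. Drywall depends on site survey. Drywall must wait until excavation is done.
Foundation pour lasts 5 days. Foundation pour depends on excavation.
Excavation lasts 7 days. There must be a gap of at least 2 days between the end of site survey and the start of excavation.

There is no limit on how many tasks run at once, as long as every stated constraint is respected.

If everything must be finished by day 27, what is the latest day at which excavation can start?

Foundation pour has no dependents, so it just needs to finish by day 27. Starting by 27 − 5 = day 22 achieves that.
Electrical rough-in has no dependents, so it just needs to finish by day 27. Starting by 27 − 2 = day 25 achieves that.
To finish by day 27, drywall (duration 8) must start no later than day 19.
Excavation has several dependents: foundation pour (must start by day 22); electrical rough-in (must start by day 25); drywall (must start by day 19). The earliest of those limits is day 19, so excavation must start by 19 − 7 = day 12.

12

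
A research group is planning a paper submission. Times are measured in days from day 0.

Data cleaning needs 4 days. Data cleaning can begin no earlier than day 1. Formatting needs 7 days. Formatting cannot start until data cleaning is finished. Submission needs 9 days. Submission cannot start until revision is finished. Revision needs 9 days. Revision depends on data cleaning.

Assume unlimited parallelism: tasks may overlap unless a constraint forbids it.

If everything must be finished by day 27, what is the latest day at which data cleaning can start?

Submission must finish by day 27; it takes 9 days, so it must start by 27 − 9 = day 18.
Since submission (must start by day 18) depends on it, revision must finish by day 18. Backing off its 9-day duration gives a latest start of day 9.
To finish by day 27, formatting (duration 7) must start no later than day 20.
Data cleaning has several dependents: revision (must start by day 9); formatting (must start by day 20). The earliest of those limits is day 9, so data cleaning must start by 9 − 4 = day 5.

5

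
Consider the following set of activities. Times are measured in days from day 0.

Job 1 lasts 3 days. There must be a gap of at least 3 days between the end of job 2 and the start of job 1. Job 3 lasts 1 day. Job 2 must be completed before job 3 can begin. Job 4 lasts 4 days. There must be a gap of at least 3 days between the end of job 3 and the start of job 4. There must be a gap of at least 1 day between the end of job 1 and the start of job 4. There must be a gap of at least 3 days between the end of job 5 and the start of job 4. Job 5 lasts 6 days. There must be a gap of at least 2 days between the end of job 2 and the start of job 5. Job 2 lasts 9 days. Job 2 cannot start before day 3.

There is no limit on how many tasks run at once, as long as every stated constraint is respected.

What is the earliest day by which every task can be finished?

Job 2 waits on its own release at day 3, so it starts at day 3 and finishes at 3 + 9 = day 12.
Job 5 cannot begin until job 2 (finishes day 12, plus 2-day gap → day 14). It runs from day 14 to 14 + 6 = day 20.
After job 2 (finishes day 12), job 3 can start at day 12 and finishes at day 13.
After job 2 (finishes day 12, plus 3-day gap → day 15), job 1 can start at day 15 and finishes at day 18.
Job 4 needs all of job 3 (finishes day 13, plus 3-day gap → day 16); job 1 (finishes day 18, plus 1-day gap → day 19); job 5 (finishes day 20, plus 3-day gap → day 23). That puts its earliest start at day 23; it finishes at 23 + 4 = day 27.
All tasks are finished once the last one completes. Finish times: Job 1 at 18, Job 2 at 12, Job 3 at 13, Job 4 at 27, Job 5 at 20. The latest is day 27.

27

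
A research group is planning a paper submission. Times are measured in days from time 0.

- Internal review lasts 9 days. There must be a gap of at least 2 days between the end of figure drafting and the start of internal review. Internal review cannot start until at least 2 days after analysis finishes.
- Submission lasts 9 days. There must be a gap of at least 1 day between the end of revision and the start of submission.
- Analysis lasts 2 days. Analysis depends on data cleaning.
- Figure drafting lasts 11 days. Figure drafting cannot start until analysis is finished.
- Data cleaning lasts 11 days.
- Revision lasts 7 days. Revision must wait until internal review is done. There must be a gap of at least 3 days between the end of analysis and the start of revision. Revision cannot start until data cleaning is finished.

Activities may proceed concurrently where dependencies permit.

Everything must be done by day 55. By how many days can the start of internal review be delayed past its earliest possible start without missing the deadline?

3

Data cleaning can start immediately at day 0; it finishes at day 11.
After data cleaning (finishes day 11), analysis can start at day 11 and finishes at day 13.
Figure drafting waits on analysis (finishes day 13), so it starts at day 13 and finishes at 13 + 11 = day 24.
Internal review cannot start until figure drafting (finishes day 24, plus 2-day gap → day 26); analysis (finishes day 13, plus 2-day gap → day 15). The controlling bound is day 26, so internal review finishes at 26 + 9 = day 35.

Working backward from the deadline:
Submission must finish by day 55; it takes 9 days, so it must start by 55 − 9 = day 46.
Revision has to be done before submission (must start by day 46, minus 1-day gap → day 45). That means finishing by day 45, i.e. starting by 45 − 7 = day 38.
Internal review must finish before revision (must start by day 38). With a 9-day duration, internal review must start by 38 − 9 = day 29.
So internal review can start as early as day 26 and as late as day 29, giving 29 − 26 = 3 days of slack.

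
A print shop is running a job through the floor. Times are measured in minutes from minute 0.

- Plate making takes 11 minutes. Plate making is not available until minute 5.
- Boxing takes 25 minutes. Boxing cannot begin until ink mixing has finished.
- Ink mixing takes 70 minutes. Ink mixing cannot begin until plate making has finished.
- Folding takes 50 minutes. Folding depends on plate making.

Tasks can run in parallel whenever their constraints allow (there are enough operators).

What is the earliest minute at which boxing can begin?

86

Plate making waits on its own release at minute 5, so it starts at minute 5 and finishes at 5 + 11 = minute 16.
Ink mixing cannot begin until plate making (finishes minute 16). It runs from minute 16 to 16 + 70 = minute 86.
Boxing waits on ink mixing (finishes minute 86), so the earliest it can start is minute 86.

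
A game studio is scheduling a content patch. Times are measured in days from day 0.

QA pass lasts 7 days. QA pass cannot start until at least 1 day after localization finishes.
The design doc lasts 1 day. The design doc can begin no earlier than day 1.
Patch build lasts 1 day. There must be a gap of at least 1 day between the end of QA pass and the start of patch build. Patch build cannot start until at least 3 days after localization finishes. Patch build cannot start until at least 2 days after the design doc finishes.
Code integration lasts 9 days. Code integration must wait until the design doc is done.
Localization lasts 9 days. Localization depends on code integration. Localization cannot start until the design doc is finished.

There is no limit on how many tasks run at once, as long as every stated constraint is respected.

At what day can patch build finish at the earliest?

30

The design doc waits on its own release at day 1, so it starts at day 1 and finishes at 1 + 1 = day 2.
After the design doc (finishes day 2), code integration can start at day 2 and finishes at day 11.
Localization has to wait for code integration (finishes day 11); the design doc (finishes day 2). The latest of these is day 11, so localization runs day 11 to 11 + 9 = day 20.
QA pass waits on localization (finishes day 20, plus 1-day gap → day 21), so it starts at day 21 and finishes at 21 + 7 = day 28.
Patch build cannot start until QA pass (finishes day 28, plus 1-day gap → day 29); localization (finishes day 20, plus 3-day gap → day 23); the design doc (finishes day 2, plus 2-day gap → day 4). The controlling bound is day 29, so patch build finishes at 29 + 1 = day 30.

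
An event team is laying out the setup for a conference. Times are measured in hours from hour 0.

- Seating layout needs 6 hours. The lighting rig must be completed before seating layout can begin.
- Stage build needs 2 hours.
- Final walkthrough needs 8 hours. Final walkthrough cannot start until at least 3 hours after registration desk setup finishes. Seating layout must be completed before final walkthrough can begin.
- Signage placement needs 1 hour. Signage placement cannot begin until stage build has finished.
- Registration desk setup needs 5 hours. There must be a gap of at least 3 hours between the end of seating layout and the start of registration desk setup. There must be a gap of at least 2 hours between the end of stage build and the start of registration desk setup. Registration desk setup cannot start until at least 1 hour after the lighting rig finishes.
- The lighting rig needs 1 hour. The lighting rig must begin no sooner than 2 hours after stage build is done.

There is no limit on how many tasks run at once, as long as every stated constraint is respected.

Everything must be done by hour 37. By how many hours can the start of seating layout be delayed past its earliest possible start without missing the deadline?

Stage build has no prerequisites, so it starts at hour 0 and finishes at hour 2.
After stage build (finishes hour 2, plus 2-hour gap → hour 4), the lighting rig can start at hour 4 and finishes at hour 5.
After the lighting rig (finishes hour 5), seating layout can start at hour 5 and finishes at hour 11.

Working backward from the deadline:
To finish by hour 37, final walkthrough (duration 8) must start no later than hour 29.
Registration desk setup feeds into final walkthrough (must start by hour 29, minus 3-hour gap → hour 26); so registration desk setup must finish by hour 26 and therefore start by hour 21.
Seating layout must finish in time for registration desk setup (must start by hour 21, minus 3-hour gap → hour 18); final walkthrough (must start by hour 29). The tightest is hour 18, so seating layout must start by 18 − 6 = hour 12.
So seating layout can start as early as hour 5 and as late as hour 12, giving 12 − 5 = 7 hours of slack.

7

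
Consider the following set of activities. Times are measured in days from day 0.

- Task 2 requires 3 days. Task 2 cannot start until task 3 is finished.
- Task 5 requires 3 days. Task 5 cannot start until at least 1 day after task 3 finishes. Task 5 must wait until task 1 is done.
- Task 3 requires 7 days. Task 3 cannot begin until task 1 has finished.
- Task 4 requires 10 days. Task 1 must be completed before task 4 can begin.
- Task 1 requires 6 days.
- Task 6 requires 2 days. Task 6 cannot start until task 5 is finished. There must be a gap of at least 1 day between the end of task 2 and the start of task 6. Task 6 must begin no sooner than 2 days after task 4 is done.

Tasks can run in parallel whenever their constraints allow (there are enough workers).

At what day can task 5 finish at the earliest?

Task 1 can start immediately at day 0; it finishes at day 6.
Task 3 waits on task 1 (finishes day 6), so it starts at day 6 and finishes at 6 + 7 = day 13.
Task 5 needs all of task 3 (finishes day 13, plus 1-day gap → day 14); task 1 (finishes day 6). That puts its earliest start at day 14; it finishes at 14 + 3 = day 17.

17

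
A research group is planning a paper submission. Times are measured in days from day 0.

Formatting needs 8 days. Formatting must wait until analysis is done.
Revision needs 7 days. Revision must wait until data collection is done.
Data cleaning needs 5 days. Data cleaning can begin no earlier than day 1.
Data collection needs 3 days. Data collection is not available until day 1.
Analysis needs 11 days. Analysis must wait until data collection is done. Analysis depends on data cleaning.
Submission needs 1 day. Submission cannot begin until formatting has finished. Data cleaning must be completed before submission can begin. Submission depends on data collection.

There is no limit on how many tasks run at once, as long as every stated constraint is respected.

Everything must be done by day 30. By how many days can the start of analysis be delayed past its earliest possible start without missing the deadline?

4

Data cleaning cannot begin until its own release at day 1. It runs from day 1 to 1 + 5 = day 6.
Data collection cannot begin until its own release at day 1. It runs from day 1 to 1 + 3 = day 4.
For analysis: data collection (finishes day 4); data cleaning (finishes day 6). Taking the maximum gives a start of day 6, and it finishes at 6 + 11 = day 17.

Working backward from the deadline:
Submission must finish by day 30; it takes 1 day, so it must start by 30 − 1 = day 29.
Formatting has to be done before submission (must start by day 29). That means finishing by day 29, i.e. starting by 29 − 8 = day 21.
Analysis has to be done before formatting (must start by day 21). That means finishing by day 21, i.e. starting by 21 − 11 = day 10.
So analysis can start as early as day 6 and as late as day 10, giving 10 − 6 = 4 days of slack.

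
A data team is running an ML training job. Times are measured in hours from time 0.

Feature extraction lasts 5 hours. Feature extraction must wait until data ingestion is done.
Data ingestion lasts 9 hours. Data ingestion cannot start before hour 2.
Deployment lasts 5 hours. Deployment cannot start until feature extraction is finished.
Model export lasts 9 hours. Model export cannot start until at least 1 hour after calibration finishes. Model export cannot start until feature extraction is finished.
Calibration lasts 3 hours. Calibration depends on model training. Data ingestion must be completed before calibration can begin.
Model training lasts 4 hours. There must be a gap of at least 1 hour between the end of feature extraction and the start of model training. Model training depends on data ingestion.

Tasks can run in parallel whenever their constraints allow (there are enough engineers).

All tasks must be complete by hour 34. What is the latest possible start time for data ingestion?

Model export has no dependents, so it just needs to finish by hour 34. Starting by 34 − 9 = hour 25 achieves that.
Calibration has to be done before model export (must start by hour 25, minus 1-hour gap → hour 24). That means finishing by hour 24, i.e. starting by 24 − 3 = hour 21.
Since calibration (must start by hour 21) depends on it, model training must finish by hour 21. Backing off its 4-hour duration gives a latest start of hour 17.
Deployment has no dependents, so it just needs to finish by hour 34. Starting by 34 − 5 = hour 29 achieves that.
For feature extraction: model training (must start by hour 17, minus 1-hour gap → hour 16); model export (must start by hour 25); deployment (must start by hour 29). The most restrictive is hour 16; with a 5-hour duration, feature extraction must start by hour 11.
Data ingestion has several dependents: feature extraction (must start by hour 11); model training (must start by hour 17); calibration (must start by hour 21). The earliest of those limits is hour 11, so data ingestion must start by 11 − 9 = hour 2.

2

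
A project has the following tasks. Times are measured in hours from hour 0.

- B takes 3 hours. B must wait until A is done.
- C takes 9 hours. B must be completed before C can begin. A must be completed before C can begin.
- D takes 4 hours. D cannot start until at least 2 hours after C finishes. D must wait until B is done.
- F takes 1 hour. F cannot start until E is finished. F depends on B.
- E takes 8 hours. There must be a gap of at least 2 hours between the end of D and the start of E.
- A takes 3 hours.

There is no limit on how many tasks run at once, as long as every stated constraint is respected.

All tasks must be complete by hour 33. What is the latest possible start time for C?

7

Nothing follows F; the deadline of hour 33 is its only limit. It must start by 33 − 1 = hour 32.
E feeds into F (must start by hour 32); so E must finish by hour 32 and therefore start by hour 24.
D must finish before E (must start by hour 24, minus 2-hour gap → hour 22). With a 4-hour duration, D must start by 22 − 4 = hour 18.
C must finish before D (must start by hour 18, minus 2-hour gap → hour 16). With a 9-hour duration, C must start by 16 − 9 = hour 7.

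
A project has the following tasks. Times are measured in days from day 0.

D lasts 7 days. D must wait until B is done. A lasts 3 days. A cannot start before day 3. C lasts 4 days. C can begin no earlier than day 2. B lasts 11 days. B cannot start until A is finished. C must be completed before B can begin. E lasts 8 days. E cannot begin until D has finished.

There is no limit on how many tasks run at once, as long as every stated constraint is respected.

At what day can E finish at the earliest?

32

C cannot begin until its own release at day 2. It runs from day 2 to 2 + 4 = day 6.
A cannot begin until its own release at day 3. It runs from day 3 to 3 + 3 = day 6.
B needs all of A (finishes day 6); C (finishes day 6). That puts its earliest start at day 6; it finishes at 6 + 11 = day 17.
After B (finishes day 17), D can start at day 17 and finishes at day 24.
After D (finishes day 24), E can start at day 24 and finishes at day 32.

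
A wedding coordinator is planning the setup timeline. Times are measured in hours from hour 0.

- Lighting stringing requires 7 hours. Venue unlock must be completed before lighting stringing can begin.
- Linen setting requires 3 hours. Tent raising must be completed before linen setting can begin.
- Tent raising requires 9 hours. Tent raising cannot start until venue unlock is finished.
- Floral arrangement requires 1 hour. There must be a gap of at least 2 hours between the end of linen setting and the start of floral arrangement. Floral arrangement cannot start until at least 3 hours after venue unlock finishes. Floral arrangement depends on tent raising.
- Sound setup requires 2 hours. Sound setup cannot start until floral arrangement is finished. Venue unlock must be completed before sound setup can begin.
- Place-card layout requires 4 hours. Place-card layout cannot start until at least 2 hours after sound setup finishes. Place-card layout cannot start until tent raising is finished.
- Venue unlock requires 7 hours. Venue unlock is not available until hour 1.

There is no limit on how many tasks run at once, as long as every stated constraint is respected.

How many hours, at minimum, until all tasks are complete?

Venue unlock waits on its own release at hour 1, so it starts at hour 1 and finishes at 1 + 7 = hour 8.
Lighting stringing cannot begin until venue unlock (finishes hour 8). It runs from hour 8 to 8 + 7 = hour 15.
After venue unlock (finishes hour 8), tent raising can start at hour 8 and finishes at hour 17.
After tent raising (finishes hour 17), linen setting can start at hour 17 and finishes at hour 20.
For floral arrangement: linen setting (finishes hour 20, plus 2-hour gap → hour 22); venue unlock (finishes hour 8, plus 3-hour gap → hour 11); tent raising (finishes hour 17). Taking the maximum gives a start of hour 22, and it finishes at 22 + 1 = hour 23.
Sound setup needs all of floral arrangement (finishes hour 23); venue unlock (finishes hour 8). That puts its earliest start at hour 23; it finishes at 23 + 2 = hour 25.
For place-card layout: sound setup (finishes hour 25, plus 2-hour gap → hour 27); tent raising (finishes hour 17). Taking the maximum gives a start of hour 27, and it finishes at 27 + 4 = hour 31.
All tasks are finished once the last one completes. Finish times: Venue unlock at 8, Tent raising at 17, Linen setting at 20, Floral arrangement at 23, Lighting stringing at 15, Sound setup at 25, Place-card layout at 31. The latest is hour 31.

31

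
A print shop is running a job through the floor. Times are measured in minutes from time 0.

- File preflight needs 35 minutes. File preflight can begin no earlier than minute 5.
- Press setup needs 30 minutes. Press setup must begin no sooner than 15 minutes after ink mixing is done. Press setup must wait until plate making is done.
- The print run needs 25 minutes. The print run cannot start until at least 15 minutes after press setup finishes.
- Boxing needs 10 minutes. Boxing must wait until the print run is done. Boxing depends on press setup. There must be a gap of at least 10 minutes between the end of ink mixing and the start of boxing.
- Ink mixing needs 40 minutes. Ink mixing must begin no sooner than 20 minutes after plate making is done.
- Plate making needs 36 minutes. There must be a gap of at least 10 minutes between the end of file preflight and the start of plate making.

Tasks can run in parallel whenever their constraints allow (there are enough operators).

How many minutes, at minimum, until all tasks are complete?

File preflight waits on its own release at minute 5, so it starts at minute 5 and finishes at 5 + 35 = minute 40.
After file preflight (finishes minute 40, plus 10-minute gap → minute 50), plate making can start at minute 50 and finishes at minute 86.
After plate making (finishes minute 86, plus 20-minute gap → minute 106), ink mixing can start at minute 106 and finishes at minute 146.
For press setup: ink mixing (finishes minute 146, plus 15-minute gap → minute 161); plate making (finishes minute 86). Taking the maximum gives a start of minute 161, and it finishes at 161 + 30 = minute 191.
The print run waits on press setup (finishes minute 191, plus 15-minute gap → minute 206), so it starts at minute 206 and finishes at 206 + 25 = minute 231.
Boxing has to wait for the print run (finishes minute 231); press setup (finishes minute 191); ink mixing (finishes minute 146, plus 10-minute gap → minute 156). The latest of these is minute 231, so boxing runs minute 231 to 231 + 10 = minute 241.
All tasks are finished once the last one completes. Finish times: File preflight at 40, Plate making at 86, Ink mixing at 146, Press setup at 191, The print run at 231, Boxing at 241. The latest is minute 241.

241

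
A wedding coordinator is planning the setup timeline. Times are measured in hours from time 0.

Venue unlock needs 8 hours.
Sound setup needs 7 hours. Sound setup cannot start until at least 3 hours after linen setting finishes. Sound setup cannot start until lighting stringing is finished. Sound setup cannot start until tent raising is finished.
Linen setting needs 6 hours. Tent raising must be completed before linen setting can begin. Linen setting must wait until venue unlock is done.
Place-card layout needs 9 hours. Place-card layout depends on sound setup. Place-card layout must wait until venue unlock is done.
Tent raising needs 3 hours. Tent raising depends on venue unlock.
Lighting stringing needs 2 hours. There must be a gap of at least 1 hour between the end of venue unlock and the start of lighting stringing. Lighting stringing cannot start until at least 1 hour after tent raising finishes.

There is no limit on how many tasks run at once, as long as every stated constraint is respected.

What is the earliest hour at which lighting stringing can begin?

Venue unlock has no prerequisites, so it starts at hour 0 and finishes at hour 8.
Tent raising cannot begin until venue unlock (finishes hour 8). It runs from hour 8 to 8 + 3 = hour 11.
Lighting stringing waits on venue unlock (finishes hour 8, plus 1-hour gap → hour 9); tent raising (finishes hour 11, plus 1-hour gap → hour 12). The latest of these is hour 12, which is the earliest lighting stringing can start.

12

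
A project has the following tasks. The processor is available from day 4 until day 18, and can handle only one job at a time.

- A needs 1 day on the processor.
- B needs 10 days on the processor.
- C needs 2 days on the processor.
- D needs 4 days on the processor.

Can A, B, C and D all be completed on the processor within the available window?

The processor window is 18 − 4 = 14 days.
Running back to back, the jobs need 1 + 10 + 2 + 4 = 17 days on the processor.
Since 17 > 14, they cannot all fit.

No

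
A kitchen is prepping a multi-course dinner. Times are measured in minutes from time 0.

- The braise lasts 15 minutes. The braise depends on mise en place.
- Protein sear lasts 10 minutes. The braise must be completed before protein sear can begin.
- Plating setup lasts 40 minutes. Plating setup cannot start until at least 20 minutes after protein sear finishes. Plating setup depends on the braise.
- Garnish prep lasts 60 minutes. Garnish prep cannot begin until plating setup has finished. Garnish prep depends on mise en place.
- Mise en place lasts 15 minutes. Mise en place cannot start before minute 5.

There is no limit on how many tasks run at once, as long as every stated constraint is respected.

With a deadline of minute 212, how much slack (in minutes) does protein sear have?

47

After its own release at minute 5, mise en place can start at minute 5 and finishes at minute 20.
The braise waits on mise en place (finishes minute 20), so it starts at minute 20 and finishes at 20 + 15 = minute 35.
Protein sear waits on the braise (finishes minute 35), so it starts at minute 35 and finishes at 35 + 10 = minute 45.

Working backward from the deadline:
To finish by minute 212, garnish prep (duration 60) must start no later than minute 152.
Since garnish prep (must start by minute 152) depends on it, plating setup must finish by minute 152. Backing off its 40-minute duration gives a latest start of minute 112.
Since plating setup (must start by minute 112, minus 20-minute gap → minute 92) depends on it, protein sear must finish by minute 92. Backing off its 10-minute duration gives a latest start of minute 82.
So protein sear can start as early as minute 35 and as late as minute 82, giving 82 − 35 = 47 minutes of slack.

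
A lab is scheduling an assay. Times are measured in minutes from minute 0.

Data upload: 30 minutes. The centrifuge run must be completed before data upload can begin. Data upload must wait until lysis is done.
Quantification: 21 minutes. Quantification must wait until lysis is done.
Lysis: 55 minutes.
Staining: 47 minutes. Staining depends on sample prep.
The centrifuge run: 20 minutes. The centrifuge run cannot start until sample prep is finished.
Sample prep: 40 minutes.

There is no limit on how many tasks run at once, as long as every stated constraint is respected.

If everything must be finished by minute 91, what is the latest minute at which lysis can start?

Data upload must finish by minute 91; it takes 30 minutes, so it must start by 91 − 30 = minute 61.
Nothing follows quantification; the deadline of minute 91 is its only limit. It must start by 91 − 21 = minute 70.
Lysis feeds quantification (must start by minute 70); data upload (must start by minute 61). Taking the minimum, lysis must finish by minute 61 and start by 61 − 55 = minute 6.

6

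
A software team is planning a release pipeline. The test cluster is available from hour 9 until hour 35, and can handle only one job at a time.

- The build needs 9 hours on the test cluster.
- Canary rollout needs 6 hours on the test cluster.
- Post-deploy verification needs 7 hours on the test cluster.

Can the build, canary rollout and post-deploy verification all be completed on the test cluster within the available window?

The test cluster window is 35 − 9 = 26 hours.
Running back to back, the jobs need 9 + 6 + 7 = 22 hours on the test cluster.
Since 22 ≤ 26, they fit within the window.

Yes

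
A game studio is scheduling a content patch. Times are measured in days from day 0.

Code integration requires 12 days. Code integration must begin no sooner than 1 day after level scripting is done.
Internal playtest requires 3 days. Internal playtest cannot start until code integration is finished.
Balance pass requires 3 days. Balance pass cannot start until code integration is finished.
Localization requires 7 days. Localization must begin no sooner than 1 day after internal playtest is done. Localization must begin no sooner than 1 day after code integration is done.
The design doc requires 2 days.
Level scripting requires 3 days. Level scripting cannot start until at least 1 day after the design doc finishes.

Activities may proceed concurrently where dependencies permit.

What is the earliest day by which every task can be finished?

The design doc has no prerequisites, so it starts at day 0 and finishes at day 2.
Level scripting waits on the design doc (finishes day 2, plus 1-day gap → day 3), so it starts at day 3 and finishes at 3 + 3 = day 6.
Code integration cannot begin until level scripting (finishes day 6, plus 1-day gap → day 7). It runs from day 7 to 7 + 12 = day 19.
After code integration (finishes day 19), balance pass can start at day 19 and finishes at day 22.
Internal playtest waits on code integration (finishes day 19), so it starts at day 19 and finishes at 19 + 3 = day 22.
Localization cannot start until internal playtest (finishes day 22, plus 1-day gap → day 23); code integration (finishes day 19, plus 1-day gap → day 20). The controlling bound is day 23, so localization finishes at 23 + 7 = day 30.
All tasks are finished once the last one completes. Finish times: The design doc at 2, Level scripting at 6, Code integration at 19, Internal playtest at 22, Balance pass at 22, Localization at 30. The latest is day 30.

30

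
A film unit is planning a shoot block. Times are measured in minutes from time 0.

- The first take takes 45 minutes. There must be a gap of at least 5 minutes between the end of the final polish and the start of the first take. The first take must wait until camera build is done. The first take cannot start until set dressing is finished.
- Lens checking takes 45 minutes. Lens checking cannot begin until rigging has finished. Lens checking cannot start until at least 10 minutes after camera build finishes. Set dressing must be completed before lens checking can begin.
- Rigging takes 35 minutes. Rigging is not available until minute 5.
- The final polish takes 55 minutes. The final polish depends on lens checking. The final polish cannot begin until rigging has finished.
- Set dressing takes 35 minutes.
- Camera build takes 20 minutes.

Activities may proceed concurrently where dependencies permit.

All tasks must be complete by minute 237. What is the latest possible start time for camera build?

57

The first take must finish by minute 237; it takes 45 minutes, so it must start by 237 − 45 = minute 192.
Since the first take (must start by minute 192, minus 5-minute gap → minute 187) depends on it, the final polish must finish by minute 187. Backing off its 55-minute duration gives a latest start of minute 132.
Lens checking must finish before the final polish (must start by minute 132). With a 45-minute duration, lens checking must start by 132 − 45 = minute 87.
For camera build: lens checking (must start by minute 87, minus 10-minute gap → minute 77); the first take (must start by minute 192). The most restrictive is minute 77; with a 20-minute duration, camera build must start by minute 57.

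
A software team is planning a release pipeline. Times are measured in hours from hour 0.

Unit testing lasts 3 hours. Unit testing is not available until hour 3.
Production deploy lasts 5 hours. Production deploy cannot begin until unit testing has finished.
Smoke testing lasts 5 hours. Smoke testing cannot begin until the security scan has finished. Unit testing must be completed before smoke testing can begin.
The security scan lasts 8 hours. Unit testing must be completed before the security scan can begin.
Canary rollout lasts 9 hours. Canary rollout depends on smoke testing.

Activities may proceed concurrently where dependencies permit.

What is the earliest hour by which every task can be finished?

Unit testing waits on its own release at hour 3, so it starts at hour 3 and finishes at 3 + 3 = hour 6.
Production deploy cannot begin until unit testing (finishes hour 6). It runs from hour 6 to 6 + 5 = hour 11.
The security scan waits on unit testing (finishes hour 6), so it starts at hour 6 and finishes at 6 + 8 = hour 14.
Smoke testing cannot start until the security scan (finishes hour 14); unit testing (finishes hour 6). The controlling bound is hour 14, so smoke testing finishes at 14 + 5 = hour 19.
After smoke testing (finishes hour 19), canary rollout can start at hour 19 and finishes at hour 28.
All tasks are finished once the last one completes. Finish times: Unit testing at 6, The security scan at 14, Smoke testing at 19, Canary rollout at 28, Production deploy at 11. The latest is hour 28.

28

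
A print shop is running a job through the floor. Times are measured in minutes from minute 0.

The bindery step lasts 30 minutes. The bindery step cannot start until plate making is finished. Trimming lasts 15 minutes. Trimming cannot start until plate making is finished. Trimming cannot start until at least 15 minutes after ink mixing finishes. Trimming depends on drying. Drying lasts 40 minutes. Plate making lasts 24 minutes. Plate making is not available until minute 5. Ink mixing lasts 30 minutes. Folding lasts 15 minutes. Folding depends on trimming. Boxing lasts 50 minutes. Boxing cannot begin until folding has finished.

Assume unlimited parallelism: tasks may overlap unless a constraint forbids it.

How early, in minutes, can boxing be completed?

Drying has no prerequisites, so it starts at minute 0 and finishes at minute 40.
Nothing blocks ink mixing, so it runs from minute 0 to minute 30.
Plate making waits on its own release at minute 5, so it starts at minute 5 and finishes at 5 + 24 = minute 29.
Trimming needs all of plate making (finishes minute 29); ink mixing (finishes minute 30, plus 15-minute gap → minute 45); drying (finishes minute 40). That puts its earliest start at minute 45; it finishes at 45 + 15 = minute 60.
After trimming (finishes minute 60), folding can start at minute 60 and finishes at minute 75.
After folding (finishes minute 75), boxing can start at minute 75 and finishes at minute 125.

125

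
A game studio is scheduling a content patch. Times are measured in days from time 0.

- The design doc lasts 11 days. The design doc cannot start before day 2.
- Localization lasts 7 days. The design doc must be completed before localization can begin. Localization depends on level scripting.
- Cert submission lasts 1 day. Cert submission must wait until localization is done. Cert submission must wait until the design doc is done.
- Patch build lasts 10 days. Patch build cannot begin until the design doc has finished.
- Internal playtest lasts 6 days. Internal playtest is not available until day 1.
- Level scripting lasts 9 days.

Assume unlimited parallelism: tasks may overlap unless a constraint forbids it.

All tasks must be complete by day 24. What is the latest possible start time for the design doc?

Nothing follows cert submission; the deadline of day 24 is its only limit. It must start by 24 − 1 = day 23.
Localization must finish before cert submission (must start by day 23). With a 7-day duration, localization must start by 23 − 7 = day 16.
To finish by day 24, patch build (duration 10) must start no later than day 14.
For the design doc: localization (must start by day 16); cert submission (must start by day 23); patch build (must start by day 14). The most restrictive is day 14; with an 11-day duration, the design doc must start by day 3.

3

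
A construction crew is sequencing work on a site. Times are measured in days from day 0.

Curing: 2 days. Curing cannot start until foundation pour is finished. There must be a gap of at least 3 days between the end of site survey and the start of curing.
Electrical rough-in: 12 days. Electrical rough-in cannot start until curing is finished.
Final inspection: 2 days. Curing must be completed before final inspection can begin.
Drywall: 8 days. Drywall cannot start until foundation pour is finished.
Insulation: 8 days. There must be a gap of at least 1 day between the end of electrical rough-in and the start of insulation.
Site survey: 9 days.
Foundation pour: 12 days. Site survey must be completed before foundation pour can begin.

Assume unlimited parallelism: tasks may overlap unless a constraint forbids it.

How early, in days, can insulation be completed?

44

Nothing blocks site survey, so it runs from day 0 to day 9.
Foundation pour waits on site survey (finishes day 9), so it starts at day 9 and finishes at 9 + 12 = day 21.
Curing needs all of foundation pour (finishes day 21); site survey (finishes day 9, plus 3-day gap → day 12). That puts its earliest start at day 21; it finishes at 21 + 2 = day 23.
After curing (finishes day 23), electrical rough-in can start at day 23 and finishes at day 35.
Insulation waits on electrical rough-in (finishes day 35, plus 1-day gap → day 36), so it starts at day 36 and finishes at 36 + 8 = day 44.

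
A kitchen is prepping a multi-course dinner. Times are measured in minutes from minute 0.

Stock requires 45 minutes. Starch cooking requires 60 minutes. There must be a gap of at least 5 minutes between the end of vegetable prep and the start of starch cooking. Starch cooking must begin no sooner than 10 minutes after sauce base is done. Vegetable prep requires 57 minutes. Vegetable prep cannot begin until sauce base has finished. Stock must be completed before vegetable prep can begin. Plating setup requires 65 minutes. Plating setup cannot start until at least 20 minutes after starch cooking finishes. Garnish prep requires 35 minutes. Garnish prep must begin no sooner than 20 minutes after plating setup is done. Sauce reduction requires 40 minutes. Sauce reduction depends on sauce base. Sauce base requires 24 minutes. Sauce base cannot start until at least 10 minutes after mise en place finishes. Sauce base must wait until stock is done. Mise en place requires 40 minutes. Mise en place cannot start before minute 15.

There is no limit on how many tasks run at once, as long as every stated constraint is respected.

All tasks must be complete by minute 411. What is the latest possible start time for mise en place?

To finish by minute 411, garnish prep (duration 35) must start no later than minute 376.
Plating setup must finish before garnish prep (must start by minute 376, minus 20-minute gap → minute 356). With a 65-minute duration, plating setup must start by 356 − 65 = minute 291.
Starch cooking must finish before plating setup (must start by minute 291, minus 20-minute gap → minute 271). With a 60-minute duration, starch cooking must start by 271 − 60 = minute 211.
Vegetable prep feeds into starch cooking (must start by minute 211, minus 5-minute gap → minute 206); so vegetable prep must finish by minute 206 and therefore start by minute 149.
To finish by minute 411, sauce reduction (duration 40) must start no later than minute 371.
Sauce base feeds vegetable prep (must start by minute 149); sauce reduction (must start by minute 371); starch cooking (must start by minute 211, minus 10-minute gap → minute 201). Taking the minimum, sauce base must finish by minute 149 and start by 149 − 24 = minute 125.
Mise en place has to be done before sauce base (must start by minute 125, minus 10-minute gap → minute 115). That means finishing by minute 115, i.e. starting by 115 − 40 = minute 75.

75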